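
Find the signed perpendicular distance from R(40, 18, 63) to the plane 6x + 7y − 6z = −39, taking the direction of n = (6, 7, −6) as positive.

n·R − (-39) = 27.
|n| = 11, so the signed distance is 27/11.

27/11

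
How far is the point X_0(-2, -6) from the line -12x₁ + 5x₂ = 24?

30/13

The normal to the line is n = (-12, 5) with |n| = 13.
|n·X_0 − 24| = |-6 − 24| = 30, so the distance is 30/13.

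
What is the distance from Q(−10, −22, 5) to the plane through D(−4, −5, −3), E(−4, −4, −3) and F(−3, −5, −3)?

8

DE = (0, 1, 0) and DF = (1, 0, 0), so a normal is n = DE × DF = (0, 0, −1).
n = (0, 0, −1); n·P − 3 = -8; |n| = 1; distance = 8/1 = 8.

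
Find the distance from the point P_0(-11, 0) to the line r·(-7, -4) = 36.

41/√65

The normal to the line is n = (-7, -4) with |n| = √65.
|n·P_0 − 36| = |77 − 36| = 41, so the distance is 41/√65 = 41√65/65.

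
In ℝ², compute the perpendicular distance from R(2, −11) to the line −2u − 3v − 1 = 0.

d = |(-2)·2 + (-3)·(-11) − 1| / √(4 + 9) = |28|/√13 = 28/√13.

28/√13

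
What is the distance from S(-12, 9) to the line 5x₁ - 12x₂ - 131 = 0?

d = |5·(-12) + (-12)·9 − 131| / √(25 + 144) = |-299|/13 = 23.

23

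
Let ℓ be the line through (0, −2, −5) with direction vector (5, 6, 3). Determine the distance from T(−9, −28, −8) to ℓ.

2√34

Direction vector d = (5, 6, 3).
AP = (−9, −26, −3), and AP × d = (−60, 12, 76).
|AP × d|² = 9520 and |d|² = 70, so the distance is √(9520/70) = √136 = 2√34.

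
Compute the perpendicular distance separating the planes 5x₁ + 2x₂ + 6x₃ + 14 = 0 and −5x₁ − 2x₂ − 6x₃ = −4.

18√65/65

Divide the second equation by -1 to match normals: 5x₁ + 2x₂ + 6x₃ = 4.
Both planes have normal n = (5, 2, 6), |n| = √65. Any point on the first plane is at distance |4 − (-14)|/|n| = 18/√65 from the second.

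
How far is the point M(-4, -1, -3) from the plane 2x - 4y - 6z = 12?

√14/14

Normal vector n = (2, -4, -6), and n·(-4, -1, -3) - 12 = 2.
|n| = √(4 + 16 + 36) = 2√14, so the distance is |2|/(2√14) = 1/√14.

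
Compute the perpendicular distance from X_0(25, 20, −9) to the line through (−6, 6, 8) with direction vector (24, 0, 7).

√821

Direction vector d = (24, 0, 7).
AP = (31, 14, −17); AP·d = 625, |AP|² = 1446, |d|² = 625.
distance² = |AP|² − (AP·d)²/|d|² = 1446 − 390625/625 = 821, so the distance is √821.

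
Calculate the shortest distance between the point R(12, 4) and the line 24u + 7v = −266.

582/25

d = |24·12 + 7·4 − (-266)| / √(576 + 49) = |582|/25 = 582/25.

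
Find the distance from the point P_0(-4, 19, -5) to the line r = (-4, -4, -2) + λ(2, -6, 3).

Direction vector d = (2, -6, 3).
AP = (0, 23, -3), and AP × d = (51, -6, -46).
|AP × d|² = 4753 and |d|² = 49, so the distance is √(4753/49) = √97.

√97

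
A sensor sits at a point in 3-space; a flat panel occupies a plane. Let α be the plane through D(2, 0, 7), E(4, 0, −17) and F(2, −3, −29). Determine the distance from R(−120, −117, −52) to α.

7

DE = (2, 0, −24) and DF = (0, −3, −36), so a normal is n = DE × DF = (−72, 72, −6).
n = (−72, 72, −6); n·P − (-186) = 714; |n| = 102; distance = 714/102 = 7.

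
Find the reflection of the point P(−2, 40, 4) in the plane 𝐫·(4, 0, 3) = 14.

With n = (4, 0, 3), the signed offset is (n·P − 14)/|n|² = -10/25 = -2/5.
P' = P − 2t·n = (−2, 40, 4) − (-4/5)·(4, 0, 3) = (6/5, 40, 32/5).

(6/5, 40, 32/5)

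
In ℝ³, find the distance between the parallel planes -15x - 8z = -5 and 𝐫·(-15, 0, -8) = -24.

19/17

Both planes have normal n = (-15, 0, -8), |n| = 17. Any point on the first plane is at distance |(-24) − (-5)|/|n| = 19/17 from the second.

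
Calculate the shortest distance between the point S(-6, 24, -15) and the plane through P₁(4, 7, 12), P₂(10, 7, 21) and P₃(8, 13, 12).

10√17/17

P₁P₂ = (6, 0, 9) and P₁P₃ = (4, 6, 0), so a normal is n = P₁P₂ × P₁P₃ = (-54, 36, 36).
n = (-54, 36, 36); n·P − 468 = 180; |n| = 18√17; distance = 180/(18√17) = 10√17/17.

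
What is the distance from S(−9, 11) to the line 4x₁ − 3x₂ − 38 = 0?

107/5

d = |4·(-9) + (-3)·11 − 38| / √(16 + 9) = |-107|/5 = 107/5.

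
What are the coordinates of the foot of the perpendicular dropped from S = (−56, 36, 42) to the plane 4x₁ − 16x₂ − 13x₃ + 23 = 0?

(-44, -12, 3)

The perpendicular from S has direction n = (4, −16, −13): r = (−56, 36, 42) + t(4, −16, −13).
Substitute into the plane: n·(S + tn) = -23 gives -1346 + 441t = -23, so t = 3.
Foot = (−56, 36, 42) + 3·(4, −16, −13) = (−44, −12, 3).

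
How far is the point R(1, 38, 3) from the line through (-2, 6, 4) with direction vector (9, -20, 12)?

Direction vector d = (9, -20, 12).
AP = (3, 32, -1), and AP × d = (364, -45, -348).
|AP × d|² = 255625 and |d|² = 625, so the distance is √(255625/625) = √409.

√409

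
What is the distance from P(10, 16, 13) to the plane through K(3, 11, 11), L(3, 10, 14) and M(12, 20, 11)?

KL = (0, -1, 3) and KM = (9, 9, 0), so a normal is n = KL × KM = (-27, 27, 9).
d = |(-27)·10 + 27·16 + 9·13 − 315| / √(729 + 729 + 81) = |-36| / (9√19) = 4/√19.

4√19/19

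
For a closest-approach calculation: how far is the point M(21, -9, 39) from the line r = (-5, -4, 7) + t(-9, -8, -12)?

Direction vector d = (-9, -8, -12).
AP = (26, -5, 32); AP·d = -578, |AP|² = 1725, |d|² = 289.
distance² = |AP|² − (AP·d)²/|d|² = 1725 − 334084/289 = 569, so the distance is √569.

√569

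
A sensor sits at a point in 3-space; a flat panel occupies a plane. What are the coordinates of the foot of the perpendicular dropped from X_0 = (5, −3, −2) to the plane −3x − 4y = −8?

The perpendicular from X_0 has direction n = (−3, −4, 0): r = (5, −3, −2) + t(−3, −4, 0).
Substitute into the plane: n·(X_0 + tn) = -8 gives -3 + 25t = -8, so t = -1/5.
Foot = (5, −3, −2) + (-1/5)·(−3, −4, 0) = (28/5, −11/5, −2).

(28/5, -11/5, -2)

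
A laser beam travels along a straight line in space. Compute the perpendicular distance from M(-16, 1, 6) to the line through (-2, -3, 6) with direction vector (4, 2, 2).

Direction vector d = (4, 2, 2).
AP = (-14, 4, 0), and AP × d = (8, 28, -44).
|AP × d|² = 2784 and |d|² = 24, so the distance is √(2784/24) = √116 = 2√29.

2√29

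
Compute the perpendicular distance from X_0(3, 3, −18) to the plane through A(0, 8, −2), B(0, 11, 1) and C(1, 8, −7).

AB = (0, 3, 3) and AC = (1, 0, −5), so a normal is n = AB × AC = (−15, 3, −3).
Then n·(3, 3, −18) − 30 = −12.
|n| = √(225 + 9 + 9) = 9√3, so the distance is |-12|/(9√3) = 4/(3√3).

4/(3√3)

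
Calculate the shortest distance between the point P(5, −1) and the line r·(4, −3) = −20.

43/5

d = |4·5 + (-3)·(-1) − (-20)| / √(16 + 9) = |43|/5 = 43/5.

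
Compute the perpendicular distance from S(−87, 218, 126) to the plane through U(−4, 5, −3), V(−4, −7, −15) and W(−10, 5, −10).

7

UV = (0, −12, −12) and UW = (−6, 0, −7), so a normal is n = UV × UW = (84, 72, −72).
d = |84·(-87) + 72·218 + (-72)·126 − 240| / √(7056 + 5184 + 5184) = |-924| / 132 = 7.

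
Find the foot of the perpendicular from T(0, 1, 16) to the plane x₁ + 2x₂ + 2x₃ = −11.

(-5, -9, 6)

n = (1, 2, 2), |n|² = 9, and n·T − (-11) = 45.
t = 45/9 = 5, so the foot is T − t·n = (0, 1, 16) − 5·(1, 2, 2) = (−5, −9, 6).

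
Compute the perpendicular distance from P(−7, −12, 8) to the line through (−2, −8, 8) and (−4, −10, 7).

A direction vector is d = (−2, −2, −1).
AP = (−5, −4, 0); AP·d = 18, |AP|² = 41, |d|² = 9.
distance² = |AP|² − (AP·d)²/|d|² = 41 − 324/9 = 5, so the distance is √5.

√5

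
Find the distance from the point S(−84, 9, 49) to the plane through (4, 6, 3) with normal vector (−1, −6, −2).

The plane has equation n·(r − (4, 6, 3)) = 0, i.e. n·r = -46.
d = |(-1)·(-84) + (-6)·9 + (-2)·49 − (-46)| / √(1 + 36 + 4) = |-22| / √41 = 22/√41.

22√41/41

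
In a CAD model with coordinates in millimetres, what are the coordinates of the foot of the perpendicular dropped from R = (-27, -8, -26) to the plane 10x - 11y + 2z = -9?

The perpendicular from R has direction n = (10, -11, 2): r = (-27, -8, -26) + t(10, -11, 2).
Substitute into the plane: n·(R + tn) = -9 gives -234 + 225t = -9, so t = 1.
Foot = (-27, -8, -26) + 1·(10, -11, 2) = (-17, -19, -24).

(-17, -19, -24)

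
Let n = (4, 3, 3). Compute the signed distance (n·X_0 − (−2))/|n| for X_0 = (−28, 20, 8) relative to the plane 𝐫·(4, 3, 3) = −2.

-26/√34

n·X_0 − (-2) = -26.
|n| = √34, so the signed distance is -26/√34.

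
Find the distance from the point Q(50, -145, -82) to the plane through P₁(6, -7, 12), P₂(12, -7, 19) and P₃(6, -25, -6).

4

P₁P₂ = (6, 0, 7) and P₁P₃ = (0, -18, -18), so a normal is n = P₁P₂ × P₁P₃ = (126, 108, -108).
Then n·(50, -145, -82) - (-1296) = 792.
|n| = √(15876 + 11664 + 11664) = 198, so the distance is |792|/198 = 4.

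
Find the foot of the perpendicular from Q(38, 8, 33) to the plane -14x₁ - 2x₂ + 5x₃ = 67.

(10, 4, 43)

The perpendicular from Q has direction n = (-14, -2, 5): r = (38, 8, 33) + t(-14, -2, 5).
Substitute into the plane: n·(Q + tn) = 67 gives -383 + 225t = 67, so t = 2.
Foot = (38, 8, 33) + 2·(-14, -2, 5) = (10, 4, 43).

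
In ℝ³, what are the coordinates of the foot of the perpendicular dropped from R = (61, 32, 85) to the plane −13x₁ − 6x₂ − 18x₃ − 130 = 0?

(-4, 2, -5)

n = (−13, −6, −18), |n|² = 529, and n·R − 130 = -2645.
t = -2645/529 = -5, so the foot is R − t·n = (61, 32, 85) − (-5)·(−13, −6, −18) = (−4, 2, −5).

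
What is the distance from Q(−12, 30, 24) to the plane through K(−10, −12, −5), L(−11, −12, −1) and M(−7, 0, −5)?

7√2/2

KL = (−1, 0, 4) and KM = (3, 12, 0), so a normal is n = KL × KM = (−48, 12, −12).
n = (−48, 12, −12); n·P − 396 = 252; |n| = 36√2; distance = 252/(36√2) = 7√2/2.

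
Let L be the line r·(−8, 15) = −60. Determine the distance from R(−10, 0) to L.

140/17

The normal to the line is n = (−8, 15) with |n| = 17.
|n·R − (-60)| = |80 − (-60)| = 140, so the distance is 140/17.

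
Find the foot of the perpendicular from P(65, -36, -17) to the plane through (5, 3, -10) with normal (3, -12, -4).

(53, 12, -1)

n = (3, -12, -4), |n|² = 169, and n·P − 19 = 676.
t = 676/169 = 4, so the foot is P − t·n = (65, -36, -17) − 4·(3, -12, -4) = (53, 12, -1).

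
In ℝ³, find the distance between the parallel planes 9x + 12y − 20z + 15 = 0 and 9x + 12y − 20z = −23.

8/25

With common normal n = (9, 12, −20) (|n| = 25), the distance is |(-15) − (-23)|/|n| = 8/25.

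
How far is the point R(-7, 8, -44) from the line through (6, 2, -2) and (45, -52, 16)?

A direction vector is d = (39, -54, 18).
AP = (-13, 6, -42), and AP × d = (-2160, -1404, 468).
|AP × d|² = 6855840 and |d|² = 4761, so the distance is √(6855840/4761) = √1440 = 12√10.

12√10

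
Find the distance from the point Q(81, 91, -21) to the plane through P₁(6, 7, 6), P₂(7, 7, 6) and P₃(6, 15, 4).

24/√17

P₁P₂ = (1, 0, 0) and P₁P₃ = (0, 8, -2), so a normal is n = P₁P₂ × P₁P₃ = (0, 2, 8).
Then n·(81, 91, -21) - 62 = -48.
|n| = √(0 + 4 + 64) = 2√17, so the distance is |-48|/(2√17) = 24√17/17.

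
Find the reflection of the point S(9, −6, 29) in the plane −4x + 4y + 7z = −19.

With n = (−4, 4, 7), the signed offset is (n·S − (-19))/|n|² = 162/81 = 2.
S' = S − 2t·n = (9, −6, 29) − 4·(−4, 4, 7) = (25, −22, 1).

(25, -22, 1)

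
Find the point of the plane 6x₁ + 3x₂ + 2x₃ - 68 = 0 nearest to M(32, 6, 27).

The perpendicular from M has direction n = (6, 3, 2): r = (32, 6, 27) + μ(6, 3, 2).
Substitute into the plane: n·(M + μn) = 68 gives 264 + 49μ = 68, so μ = -4.
Foot = (32, 6, 27) + (-4)·(6, 3, 2) = (8, -6, 19).

(8, -6, 19)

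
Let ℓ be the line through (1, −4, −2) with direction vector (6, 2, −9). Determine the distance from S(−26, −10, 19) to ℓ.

Direction vector d = (6, 2, −9).
AP = (−27, −6, 21); AP·d = -363, |AP|² = 1206, |d|² = 121.
distance² = |AP|² − (AP·d)²/|d|² = 1206 − 131769/121 = 117, so the distance is 3√13.

3√13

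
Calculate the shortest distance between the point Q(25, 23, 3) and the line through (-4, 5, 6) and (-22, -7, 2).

A direction vector is d = (-18, -12, -4).
AP = (29, 18, -3), and AP × d = (-108, 170, -24).
|AP × d|² = 41140 and |d|² = 484, so the distance is √(41140/484) = √85.

√85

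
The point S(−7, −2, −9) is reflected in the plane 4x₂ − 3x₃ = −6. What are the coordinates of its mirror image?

(-7, -10, -3)

With n = (0, 4, −3), the signed offset is (n·S − (-6))/|n|² = 25/25 = 1.
S' = S − 2t·n = (−7, −2, −9) − 2·(0, 4, −3) = (−7, −10, −3).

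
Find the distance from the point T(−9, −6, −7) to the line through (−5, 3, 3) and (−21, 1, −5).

A direction vector is d = (−16, −2, −8).
AP = (−4, −9, −10); AP·d = 162, |AP|² = 197, |d|² = 324.
distance² = |AP|² − (AP·d)²/|d|² = 197 − 26244/324 = 116, so the distance is 2√29.

2√29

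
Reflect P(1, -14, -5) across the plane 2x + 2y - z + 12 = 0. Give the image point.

(5, -10, -7)

n = (2, 2, -1), |n|² = 9, n·P − (-12) = -9, so t = -9/9 = -1.
Foot F = P − (-1)·n = (3, -12, -6); the reflection is 2F − P = (5, -10, -7).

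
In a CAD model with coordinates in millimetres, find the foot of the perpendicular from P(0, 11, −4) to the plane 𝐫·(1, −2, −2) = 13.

(3, 5, -10)

The perpendicular from P has direction n = (1, −2, −2): r = (0, 11, −4) + μ(1, −2, −2).
Substitute into the plane: n·(P + μn) = 13 gives -14 + 9μ = 13, so μ = 3.
Foot = (0, 11, −4) + 3·(1, −2, −2) = (3, 5, −10).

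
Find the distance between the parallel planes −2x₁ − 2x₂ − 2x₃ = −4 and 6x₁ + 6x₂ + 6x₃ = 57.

Divide the second equation by -3 to match normals: −2x₁ − 2x₂ − 2x₃ = -19.
With common normal n = (−2, −2, −2) (|n| = 2√3), the distance is |(-4) − (-19)|/|n| = 15/(2√3) = 5√3/2.

5√3/2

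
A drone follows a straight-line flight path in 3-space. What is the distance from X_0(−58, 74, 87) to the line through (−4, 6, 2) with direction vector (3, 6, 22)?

Direction vector d = (3, 6, 22).
AP = (−54, 68, 85), and AP × d = (986, 1443, −528).
|AP × d|² = 3333229 and |d|² = 529, so the distance is √(3333229/529) = √6301.

√6301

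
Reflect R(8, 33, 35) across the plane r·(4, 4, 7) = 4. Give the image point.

n = (4, 4, 7), |n|² = 81, n·R − 4 = 405, so t = 405/81 = 5.
Foot F = R − 5·n = (-12, 13, 0); the reflection is 2F − R = (-32, -7, -35).

(-32, -7, -35)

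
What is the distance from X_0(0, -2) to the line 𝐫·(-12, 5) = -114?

8

d = |(-12)·0 + 5·(-2) − (-114)| / √(144 + 25) = |104|/13 = 8.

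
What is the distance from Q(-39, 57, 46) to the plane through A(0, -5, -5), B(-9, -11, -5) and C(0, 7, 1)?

AB = (-9, -6, 0) and AC = (0, 12, 6), so a normal is n = AB × AC = (-36, 54, -108).
d = |(-36)·(-39) + 54·57 + (-108)·46 − 270| / √(1296 + 2916 + 11664) = |-756| / 126 = 6.

6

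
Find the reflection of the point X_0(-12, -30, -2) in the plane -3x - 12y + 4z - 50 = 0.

n = (-3, -12, 4), |n|² = 169, n·X_0 − 50 = 338, so t = 338/169 = 2.
Foot F = X_0 − 2·n = (-6, -6, -10); the reflection is 2F − X_0 = (0, 18, -18).

(0, 18, -18)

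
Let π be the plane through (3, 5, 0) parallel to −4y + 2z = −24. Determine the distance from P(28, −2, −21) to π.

7√5/5

Parallel planes share the normal n = (0, −4, 2); since (3, 5, 0) lies on the plane, its equation is −4y + 2z = -20.
n = (0, −4, 2); n·P − (-20) = -14; |n| = 2√5; distance = 14/(2√5) = 7/√5.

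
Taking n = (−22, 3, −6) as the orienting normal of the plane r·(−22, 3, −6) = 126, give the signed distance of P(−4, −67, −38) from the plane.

n·P − 126 = -11.
|n| = 23, so the signed distance is -11/23.

-11/23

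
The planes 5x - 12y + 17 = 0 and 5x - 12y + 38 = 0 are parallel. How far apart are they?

21/13

Both planes have normal n = (5, -12, 0), |n| = 13. Any point on the first plane is at distance |(-38) − (-17)|/|n| = 21/13 from the second.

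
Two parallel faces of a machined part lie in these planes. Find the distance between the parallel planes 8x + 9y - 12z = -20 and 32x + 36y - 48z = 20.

25/17

Divide the second equation by 4 to match normals: 8x + 9y - 12z = 5.
With common normal n = (8, 9, -12) (|n| = 17), the distance is |(-20) − 5|/|n| = 25/17.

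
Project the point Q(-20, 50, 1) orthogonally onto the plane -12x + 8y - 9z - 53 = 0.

(4, 34, 19)

The perpendicular from Q has direction n = (-12, 8, -9): r = (-20, 50, 1) + t(-12, 8, -9).
Substitute into the plane: n·(Q + tn) = 53 gives 631 + 289t = 53, so t = -2.
Foot = (-20, 50, 1) + (-2)·(-12, 8, -9) = (4, 34, 19).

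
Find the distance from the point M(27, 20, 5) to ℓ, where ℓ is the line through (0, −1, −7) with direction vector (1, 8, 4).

3√65

Direction vector d = (1, 8, 4).
AP = (27, 21, 12); AP·d = 243, |AP|² = 1314, |d|² = 81.
distance² = |AP|² − (AP·d)²/|d|² = 1314 − 59049/81 = 585, so the distance is 3√65.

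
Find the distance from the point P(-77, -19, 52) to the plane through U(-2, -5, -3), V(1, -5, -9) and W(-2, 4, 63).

UV = (3, 0, -6) and UW = (0, 9, 66), so a normal is n = UV × UW = (54, -198, 27).
n = (54, -198, 27); n·P − 801 = 207; |n| = 207; distance = 207/207 = 1.

1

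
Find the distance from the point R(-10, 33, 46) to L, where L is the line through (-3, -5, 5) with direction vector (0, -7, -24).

Direction vector d = (0, -7, -24).
AP = (-7, 38, 41); AP·d = -1250, |AP|² = 3174, |d|² = 625.
distance² = |AP|² − (AP·d)²/|d|² = 3174 − 1562500/625 = 674, so the distance is √674.

√674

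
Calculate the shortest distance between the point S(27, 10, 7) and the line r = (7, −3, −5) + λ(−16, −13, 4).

Direction vector d = (−16, −13, 4).
AP = (20, 13, 12); AP·d = -441, |AP|² = 713, |d|² = 441.
distance² = |AP|² − (AP·d)²/|d|² = 713 − 194481/441 = 272, so the distance is 4√17.

4√17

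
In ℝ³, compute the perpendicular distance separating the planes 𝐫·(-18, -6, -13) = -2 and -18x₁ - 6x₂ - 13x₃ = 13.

15/23

Both planes have normal n = (-18, -6, -13), |n| = 23. Any point on the first plane is at distance |13 − (-2)|/|n| = 15/23 from the second.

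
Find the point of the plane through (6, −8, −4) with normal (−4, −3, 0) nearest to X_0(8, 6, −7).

n = (−4, −3, 0), |n|² = 25, and n·X_0 − 0 = -50.
t = -50/25 = -2, so the foot is X_0 − t·n = (8, 6, −7) − (-2)·(−4, −3, 0) = (0, 0, −7).

(0, 0, -7)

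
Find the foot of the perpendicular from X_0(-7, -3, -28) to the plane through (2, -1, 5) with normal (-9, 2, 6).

n = (-9, 2, 6), |n|² = 121, and n·X_0 − 10 = -121.
t = -121/121 = -1, so the foot is X_0 − t·n = (-7, -3, -28) − (-1)·(-9, 2, 6) = (-16, -1, -22).

(-16, -1, -22)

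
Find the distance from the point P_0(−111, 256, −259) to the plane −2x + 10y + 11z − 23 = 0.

6

Normal vector n = (−2, 10, 11), and n·(−111, 256, −259) − 23 = −90.
|n| = √(4 + 100 + 121) = 15, so the distance is |-90|/15 = 6.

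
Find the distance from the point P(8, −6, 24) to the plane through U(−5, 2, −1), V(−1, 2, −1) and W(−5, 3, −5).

UV = (4, 0, 0) and UW = (0, 1, −4), so a normal is n = UV × UW = (0, 16, 4).
d = |16·(-6) + 4·24 − 28| / √(0 + 256 + 16) = |-28| / (4√17) = 7/√17.

7/√17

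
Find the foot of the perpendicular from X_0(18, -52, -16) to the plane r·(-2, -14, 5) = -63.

n = (-2, -14, 5), |n|² = 225, and n·X_0 − (-63) = 675.
t = 675/225 = 3, so the foot is X_0 − t·n = (18, -52, -16) − 3·(-2, -14, 5) = (24, -10, -31).

(24, -10, -31)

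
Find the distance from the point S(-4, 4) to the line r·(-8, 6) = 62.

The normal to the line is n = (-8, 6) with |n| = 10.
|n·S − 62| = |56 − 62| = 6, so the distance is 6/10 = 3/5.

3/5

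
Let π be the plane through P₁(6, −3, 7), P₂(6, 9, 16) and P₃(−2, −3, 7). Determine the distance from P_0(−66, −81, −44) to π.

6

P₁P₂ = (0, 12, 9) and P₁P₃ = (−8, 0, 0), so a normal is n = P₁P₂ × P₁P₃ = (0, −72, 96).
Then n·(−66, −81, −44) − 888 = 720.
|n| = √(0 + 5184 + 9216) = 120, so the distance is |720|/120 = 6.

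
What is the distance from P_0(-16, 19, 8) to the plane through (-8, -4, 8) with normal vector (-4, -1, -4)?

The plane has equation n·(r − (-8, -4, 8)) = 0, i.e. n·r = 4.
Then n·(-16, 19, 8) - 4 = 9.
|n| = √(16 + 1 + 16) = √33, so the distance is |9|/√33 = 9/√33.

9/√33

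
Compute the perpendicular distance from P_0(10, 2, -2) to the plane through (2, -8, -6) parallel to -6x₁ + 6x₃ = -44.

2√2

Parallel planes share the normal n = (-6, 0, 6); since (2, -8, -6) lies on the plane, its equation is -6x₁ + 6x₃ = -48.
Then n·(10, 2, -2) - (-48) = -24.
|n| = √(36 + 0 + 36) = 6√2, so the distance is |-24|/(6√2) = 2√2.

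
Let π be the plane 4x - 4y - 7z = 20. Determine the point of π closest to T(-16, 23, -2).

(-8, 15, -16)

n = (4, -4, -7), |n|² = 81, and n·T − 20 = -162.
t = -162/81 = -2, so the foot is T − t·n = (-16, 23, -2) − (-2)·(4, -4, -7) = (-8, 15, -16).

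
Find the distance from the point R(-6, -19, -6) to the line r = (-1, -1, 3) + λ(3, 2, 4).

Direction vector d = (3, 2, 4).
AP = (-5, -18, -9), and AP × d = (-54, -7, 44).
|AP × d|² = 4901 and |d|² = 29, so the distance is √(4901/29) = √169 = 13.

13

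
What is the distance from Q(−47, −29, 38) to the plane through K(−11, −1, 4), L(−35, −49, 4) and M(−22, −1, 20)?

KL = (−24, −48, 0) and KM = (−11, 0, 16), so a normal is n = KL × KM = (−768, 384, −528).
n = (−768, 384, −528); n·P − 5952 = -1056; |n| = 1008; distance = 1056/1008 = 22/21.

22/21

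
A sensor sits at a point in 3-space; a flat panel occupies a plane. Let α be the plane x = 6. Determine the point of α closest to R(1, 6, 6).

n = (1, 0, 0), |n|² = 1, and n·R − 6 = -5.
t = -5/1 = -5, so the foot is R − t·n = (1, 6, 6) − (-5)·(1, 0, 0) = (6, 6, 6).

(6, 6, 6)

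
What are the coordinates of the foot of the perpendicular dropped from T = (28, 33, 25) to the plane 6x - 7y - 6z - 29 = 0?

(40, 19, 13)

The perpendicular from T has direction n = (6, -7, -6): r = (28, 33, 25) + t(6, -7, -6).
Substitute into the plane: n·(T + tn) = 29 gives -213 + 121t = 29, so t = 2.
Foot = (28, 33, 25) + 2·(6, -7, -6) = (40, 19, 13).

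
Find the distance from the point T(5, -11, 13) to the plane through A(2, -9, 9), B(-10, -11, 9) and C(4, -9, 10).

7/√41

AB = (-12, -2, 0) and AC = (2, 0, 1), so a normal is n = AB × AC = (-2, 12, 4).
d = |(-2)·5 + 12·(-11) + 4·13 − (-76)| / √(4 + 144 + 16) = |-14| / (2√41) = 7√41/41.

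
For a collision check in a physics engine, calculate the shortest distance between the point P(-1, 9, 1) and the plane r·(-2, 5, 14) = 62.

1/15

d = |(-2)·(-1) + 5·9 + 14·1 − 62| / √(4 + 25 + 196) = |-1| / 15 = 1/15.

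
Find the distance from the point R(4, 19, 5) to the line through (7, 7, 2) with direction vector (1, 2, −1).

6√3

Direction vector d = (1, 2, −1).
AP = (−3, 12, 3), and AP × d = (−18, 0, −18).
|AP × d|² = 648 and |d|² = 6, so the distance is √(648/6) = √108 = 6√3.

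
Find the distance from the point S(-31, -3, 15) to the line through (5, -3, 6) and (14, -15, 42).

9√17

A direction vector is d = (9, -12, 36).
AP = (-36, 0, 9), and AP × d = (108, 1377, 432).
|AP × d|² = 2094417 and |d|² = 1521, so the distance is √(2094417/1521) = √1377 = 9√17.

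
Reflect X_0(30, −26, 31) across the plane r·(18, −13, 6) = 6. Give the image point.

n = (18, −13, 6), |n|² = 529, n·X_0 − 6 = 1058, so t = 1058/529 = 2.
Foot F = X_0 − 2·n = (−6, 0, 19); the reflection is 2F − X_0 = (−42, 26, 7).

(-42, 26, 7)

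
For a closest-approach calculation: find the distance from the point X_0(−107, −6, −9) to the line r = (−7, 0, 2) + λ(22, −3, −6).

Direction vector d = (22, −3, −6).
AP = (−100, −6, −11); AP·d = -2116, |AP|² = 10157, |d|² = 529.
distance² = |AP|² − (AP·d)²/|d|² = 10157 − 4477456/529 = 1693, so the distance is √1693.

√1693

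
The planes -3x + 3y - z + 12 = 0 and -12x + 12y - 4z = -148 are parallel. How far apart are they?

25√19/19

Divide the second equation by 4 to match normals: -3x + 3y - z = -37.
With common normal n = (-3, 3, -1) (|n| = √19), the distance is |(-12) − (-37)|/|n| = 25/√19.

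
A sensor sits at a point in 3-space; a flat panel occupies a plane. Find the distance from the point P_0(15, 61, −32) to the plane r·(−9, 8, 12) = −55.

24/17

Normal vector n = (−9, 8, 12), and n·(15, 61, −32) − (−55) = 24.
|n| = √(81 + 64 + 144) = 17, so the distance is |24|/17 = 24/17.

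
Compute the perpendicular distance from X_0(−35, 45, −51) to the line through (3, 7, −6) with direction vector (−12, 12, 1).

34√2

Direction vector d = (−12, 12, 1).
AP = (−38, 38, −45), and AP × d = (578, 578, 0).
|AP × d|² = 668168 and |d|² = 289, so the distance is √(668168/289) = √2312 = 34√2.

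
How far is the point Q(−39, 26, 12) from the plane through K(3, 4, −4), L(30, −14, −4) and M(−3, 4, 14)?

KL = (27, −18, 0) and KM = (−6, 0, 18), so a normal is n = KL × KM = (−324, −486, −108).
Then n·(−39, 26, 12) − (−2484) = 1188.
|n| = √(104976 + 236196 + 11664) = 594, so the distance is |1188|/594 = 2.

2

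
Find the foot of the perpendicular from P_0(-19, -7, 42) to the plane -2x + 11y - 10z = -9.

(-23, 15, 22)

n = (-2, 11, -10), |n|² = 225, and n·P_0 − (-9) = -450.
t = -450/225 = -2, so the foot is P_0 − t·n = (-19, -7, 42) − (-2)·(-2, 11, -10) = (-23, 15, 22).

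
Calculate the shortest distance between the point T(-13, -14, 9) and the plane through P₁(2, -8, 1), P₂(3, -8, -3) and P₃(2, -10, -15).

P₁P₂ = (1, 0, -4) and P₁P₃ = (0, -2, -16), so a normal is n = P₁P₂ × P₁P₃ = (-8, 16, -2).
Then n·(-13, -14, 9) - (-146) = 8.
|n| = √(64 + 256 + 4) = 18, so the distance is |8|/18 = 4/9.

4/9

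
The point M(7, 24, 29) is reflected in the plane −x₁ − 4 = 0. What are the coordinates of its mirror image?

(-15, 24, 29)

n = (−1, 0, 0), |n|² = 1, n·M − 4 = -11, so t = -11/1 = -11.
Foot F = M − (-11)·n = (−4, 24, 29); the reflection is 2F − M = (−15, 24, 29).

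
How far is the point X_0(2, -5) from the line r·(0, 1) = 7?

d = |0·2 + 1·(-5) − 7| / √(0 + 1) = |-12|/1 = 12.

12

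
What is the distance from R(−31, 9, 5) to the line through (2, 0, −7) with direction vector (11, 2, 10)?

33

Direction vector d = (11, 2, 10).
AP = (−33, 9, 12), and AP × d = (66, 462, −165).
|AP × d|² = 245025 and |d|² = 225, so the distance is √(245025/225) = √1089 = 33.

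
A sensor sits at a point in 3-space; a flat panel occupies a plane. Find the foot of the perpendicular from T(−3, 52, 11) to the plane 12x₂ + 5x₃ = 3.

(-3, 4, -9)

n = (0, 12, 5), |n|² = 169, and n·T − 3 = 676.
t = 676/169 = 4, so the foot is T − t·n = (−3, 52, 11) − 4·(0, 12, 5) = (−3, 4, −9).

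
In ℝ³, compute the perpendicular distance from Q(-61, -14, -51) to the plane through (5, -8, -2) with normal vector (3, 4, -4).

26√41/41

The plane has equation n·(r − (5, -8, -2)) = 0, i.e. n·r = -9.
Then n·(-61, -14, -51) - (-9) = -26.
|n| = √(9 + 16 + 16) = √41, so the distance is |-26|/√41 = 26/√41.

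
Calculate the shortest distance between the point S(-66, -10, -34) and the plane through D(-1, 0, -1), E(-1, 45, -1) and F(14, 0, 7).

25/17

DE = (0, 45, 0) and DF = (15, 0, 8), so a normal is n = DE × DF = (360, 0, -675).
Then n·(-66, -10, -34) - 315 = -1125.
|n| = √(129600 + 0 + 455625) = 765, so the distance is |-1125|/765 = 25/17.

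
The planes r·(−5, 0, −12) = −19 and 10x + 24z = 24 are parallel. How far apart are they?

Divide the second equation by -2 to match normals: −5x − 12z = -12.
With common normal n = (−5, 0, −12) (|n| = 13), the distance is |(-19) − (-12)|/|n| = 7/13.

7/13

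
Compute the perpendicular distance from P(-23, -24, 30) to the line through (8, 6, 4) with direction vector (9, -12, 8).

2√562

Direction vector d = (9, -12, 8).
AP = (-31, -30, 26), and AP × d = (72, 482, 642).
|AP × d|² = 649672 and |d|² = 289, so the distance is √(649672/289) = √2248 = 2√562.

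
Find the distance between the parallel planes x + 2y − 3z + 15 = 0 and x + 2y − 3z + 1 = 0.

√14

Both planes have normal n = (1, 2, −3), |n| = √14. Any point on the first plane is at distance |(-1) − (-15)|/|n| = 14/√14 = √14 from the second.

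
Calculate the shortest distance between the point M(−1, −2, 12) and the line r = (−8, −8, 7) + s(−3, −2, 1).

Direction vector d = (−3, −2, 1).
AP = (7, 6, 5), and AP × d = (16, −22, 4).
|AP × d|² = 756 and |d|² = 14, so the distance is √(756/14) = √54 = 3√6.

3√6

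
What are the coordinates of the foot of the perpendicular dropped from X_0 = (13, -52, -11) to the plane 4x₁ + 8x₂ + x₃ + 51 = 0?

(29, -20, -7)

The perpendicular from X_0 has direction n = (4, 8, 1): r = (13, -52, -11) + t(4, 8, 1).
Substitute into the plane: n·(X_0 + tn) = -51 gives -375 + 81t = -51, so t = 4.
Foot = (13, -52, -11) + 4·(4, 8, 1) = (29, -20, -7).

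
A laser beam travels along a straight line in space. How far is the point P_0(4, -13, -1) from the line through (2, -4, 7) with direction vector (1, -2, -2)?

√5

Direction vector d = (1, -2, -2).
AP = (2, -9, -8), and AP × d = (2, -4, 5).
|AP × d|² = 45 and |d|² = 9, so the distance is √(45/9) = √5.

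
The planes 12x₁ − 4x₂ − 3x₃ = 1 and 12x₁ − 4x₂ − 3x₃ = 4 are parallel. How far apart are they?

3/13

Both planes have normal n = (12, −4, −3), |n| = 13. Any point on the first plane is at distance |4 − 1|/|n| = 3/13 from the second.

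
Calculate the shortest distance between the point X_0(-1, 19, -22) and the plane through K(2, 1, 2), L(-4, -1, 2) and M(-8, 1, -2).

6√65/65

KL = (-6, -2, 0) and KM = (-10, 0, -4), so a normal is n = KL × KM = (8, -24, -20).
Then n·(-1, 19, -22) - (-48) = 24.
|n| = √(64 + 576 + 400) = 4√65, so the distance is |24|/(4√65) = 6√65/65.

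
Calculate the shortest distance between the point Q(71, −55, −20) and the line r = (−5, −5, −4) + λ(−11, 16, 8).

6√41

Direction vector d = (−11, 16, 8).
AP = (76, −50, −16), and AP × d = (−144, −432, 666).
|AP × d|² = 650916 and |d|² = 441, so the distance is √(650916/441) = √1476 = 6√41.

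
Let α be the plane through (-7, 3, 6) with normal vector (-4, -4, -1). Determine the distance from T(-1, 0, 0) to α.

The plane has equation n·(r − (-7, 3, 6)) = 0, i.e. n·r = 10.
d = |(-4)·(-1) + (-4)·0 + (-1)·0 − 10| / √(16 + 16 + 1) = |-6| / √33 = 6/√33.

2√33/11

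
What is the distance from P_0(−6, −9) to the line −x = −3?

The normal to the line is n = (−1, 0) with |n| = 1.
|n·P_0 − (-3)| = |6 − (-3)| = 9, so the distance is 9/1 = 9.

9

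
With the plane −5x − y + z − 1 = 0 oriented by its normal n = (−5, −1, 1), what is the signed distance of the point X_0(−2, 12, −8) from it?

-11√3/9

n·X_0 − 1 = -11.
|n| = 3√3, so the signed distance is -11√3/9.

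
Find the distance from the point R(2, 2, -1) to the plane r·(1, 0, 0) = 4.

2

n = (1, 0, 0); n·P − 4 = -2; |n| = 1; distance = 2/1 = 2.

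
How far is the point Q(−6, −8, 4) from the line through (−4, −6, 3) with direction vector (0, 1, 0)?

Direction vector d = (0, 1, 0).
AP = (−2, −2, 1); AP·d = -2, |AP|² = 9, |d|² = 1.
distance² = |AP|² − (AP·d)²/|d|² = 9 − 4/1 = 5, so the distance is √5.

√5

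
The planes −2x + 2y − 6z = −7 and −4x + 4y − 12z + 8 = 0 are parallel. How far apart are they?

Divide the second equation by 2 to match normals: −2x + 2y − 6z = -4.
Both planes have normal n = (−2, 2, −6), |n| = 2√11. Any point on the first plane is at distance |(-4) − (-7)|/|n| = 3/(2√11) from the second.

3√11/22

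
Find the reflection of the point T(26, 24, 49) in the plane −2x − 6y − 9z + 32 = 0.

n = (−2, −6, −9), |n|² = 121, n·T − (-32) = -605, so t = -605/121 = -5.
Foot F = T − (-5)·n = (16, −6, 4); the reflection is 2F − T = (6, −36, −41).

(6, -36, -41)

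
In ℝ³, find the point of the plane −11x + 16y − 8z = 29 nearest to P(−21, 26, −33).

(1, -6, -17)

n = (−11, 16, −8), |n|² = 441, and n·P − 29 = 882.
t = 882/441 = 2, so the foot is P − t·n = (−21, 26, −33) − 2·(−11, 16, −8) = (1, −6, −17).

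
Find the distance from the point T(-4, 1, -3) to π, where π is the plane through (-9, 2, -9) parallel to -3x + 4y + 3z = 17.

Parallel planes share the normal n = (-3, 4, 3); since (-9, 2, -9) lies on the plane, its equation is -3x + 4y + 3z = 8.
Then n·(-4, 1, -3) - 8 = -1.
|n| = √(9 + 16 + 9) = √34, so the distance is |-1|/√34 = √34/34.

√34/34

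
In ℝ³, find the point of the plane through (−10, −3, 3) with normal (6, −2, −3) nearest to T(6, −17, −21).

The perpendicular from T has direction n = (6, −2, −3): r = (6, −17, −21) + μ(6, −2, −3).
Substitute into the plane: n·(T + μn) = -63 gives 133 + 49μ = -63, so μ = -4.
Foot = (6, −17, −21) + (-4)·(6, −2, −3) = (−18, −9, −9).

(-18, -9, -9)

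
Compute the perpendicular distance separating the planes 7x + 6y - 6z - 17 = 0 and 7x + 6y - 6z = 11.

6/11

Both planes have normal n = (7, 6, -6), |n| = 11. Any point on the first plane is at distance |11 − 17|/|n| = 6/11 from the second.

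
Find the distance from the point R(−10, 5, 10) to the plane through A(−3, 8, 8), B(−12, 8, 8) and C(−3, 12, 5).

AB = (−9, 0, 0) and AC = (0, 4, −3), so a normal is n = AB × AC = (0, −27, −36).
Then n·(−10, 5, 10) − (−504) = 9.
|n| = √(0 + 729 + 1296) = 45, so the distance is |9|/45 = 1/5.

1/5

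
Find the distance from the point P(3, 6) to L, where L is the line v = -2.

8

d = |0·3 + 1·6 − (-2)| / √(0 + 1) = |8|/1 = 8.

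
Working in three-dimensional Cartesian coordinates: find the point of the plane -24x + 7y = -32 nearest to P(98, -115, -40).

The perpendicular from P has direction n = (-24, 7, 0): r = (98, -115, -40) + μ(-24, 7, 0).
Substitute into the plane: n·(P + μn) = -32 gives -3157 + 625μ = -32, so μ = 5.
Foot = (98, -115, -40) + 5·(-24, 7, 0) = (-22, -80, -40).

(-22, -80, -40)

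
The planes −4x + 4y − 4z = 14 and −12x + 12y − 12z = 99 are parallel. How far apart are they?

19/(4√3)

Divide the second equation by 3 to match normals: −4x + 4y − 4z = 33.
With common normal n = (−4, 4, −4) (|n| = 4√3), the distance is |14 − 33|/|n| = 19/(4√3).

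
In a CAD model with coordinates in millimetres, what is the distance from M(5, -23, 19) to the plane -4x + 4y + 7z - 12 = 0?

1

Normal vector n = (-4, 4, 7), and n·(5, -23, 19) - 12 = 9.
|n| = √(16 + 16 + 49) = 9, so the distance is |9|/9 = 1.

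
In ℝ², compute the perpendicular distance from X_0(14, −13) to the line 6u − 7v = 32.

The normal to the line is n = (6, −7) with |n| = √85.
|n·X_0 − 32| = |175 − 32| = 143, so the distance is 143/√85.

143√85/85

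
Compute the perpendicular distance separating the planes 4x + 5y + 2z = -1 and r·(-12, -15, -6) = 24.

Divide the second equation by -3 to match normals: 4x + 5y + 2z = -8.
Both planes have normal n = (4, 5, 2), |n| = 3√5. Any point on the first plane is at distance |(-8) − (-1)|/|n| = 7/(3√5) = 7√5/15 from the second.

7/(3√5)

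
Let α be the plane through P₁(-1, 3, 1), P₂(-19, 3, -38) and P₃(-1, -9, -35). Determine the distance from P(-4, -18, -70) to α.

P₁P₂ = (-18, 0, -39) and P₁P₃ = (0, -12, -36), so a normal is n = P₁P₂ × P₁P₃ = (-468, -648, 216).
n = (-468, -648, 216); n·P − (-1260) = -324; |n| = 828; distance = 324/828 = 9/23.

9/23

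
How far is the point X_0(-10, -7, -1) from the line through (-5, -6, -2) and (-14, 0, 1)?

A direction vector is d = (-9, 6, 3).
AP = (-5, -1, 1); AP·d = 42, |AP|² = 27, |d|² = 126.
distance² = |AP|² − (AP·d)²/|d|² = 27 − 1764/126 = 13, so the distance is √13.

√13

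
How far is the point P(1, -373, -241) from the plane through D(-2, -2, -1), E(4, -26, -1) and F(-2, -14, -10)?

9

DE = (6, -24, 0) and DF = (0, -12, -9), so a normal is n = DE × DF = (216, 54, -72).
Then n·(1, -373, -241) - (-468) = -2106.
|n| = √(46656 + 2916 + 5184) = 234, so the distance is |-2106|/234 = 9.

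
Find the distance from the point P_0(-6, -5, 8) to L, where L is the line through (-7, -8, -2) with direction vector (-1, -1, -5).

√2

Direction vector d = (-1, -1, -5).
AP = (1, 3, 10), and AP × d = (-5, -5, 2).
|AP × d|² = 54 and |d|² = 27, so the distance is √(54/27) = √2.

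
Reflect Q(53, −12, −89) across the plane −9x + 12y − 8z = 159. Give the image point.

n = (−9, 12, −8), |n|² = 289, n·Q − 159 = -68, so t = -68/289 = -4/17.
Foot F = Q − (-4/17)·n = (865/17, −156/17, −1545/17); the reflection is 2F − Q = (829/17, −108/17, −1577/17).

(829/17, -108/17, -1577/17)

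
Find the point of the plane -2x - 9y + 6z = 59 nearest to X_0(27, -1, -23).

(23, -19, -11)

n = (-2, -9, 6), |n|² = 121, and n·X_0 − 59 = -242.
t = -242/121 = -2, so the foot is X_0 − t·n = (27, -1, -23) − (-2)·(-2, -9, 6) = (23, -19, -11).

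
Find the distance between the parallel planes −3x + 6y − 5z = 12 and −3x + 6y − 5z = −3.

15/√70

Both planes have normal n = (−3, 6, −5), |n| = √70. Any point on the first plane is at distance |(-3) − 12|/|n| = 15/√70 = 3√70/14 from the second.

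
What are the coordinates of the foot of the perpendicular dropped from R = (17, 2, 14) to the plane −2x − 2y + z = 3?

The perpendicular from R has direction n = (−2, −2, 1): r = (17, 2, 14) + μ(−2, −2, 1).
Substitute into the plane: n·(R + μn) = 3 gives -24 + 9μ = 3, so μ = 3.
Foot = (17, 2, 14) + 3·(−2, −2, 1) = (11, −4, 17).

(11, -4, 17)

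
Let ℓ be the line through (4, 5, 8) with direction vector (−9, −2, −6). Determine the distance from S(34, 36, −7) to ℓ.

Direction vector d = (−9, −2, −6).
AP = (30, 31, −15), and AP × d = (−216, 315, 219).
|AP × d|² = 193842 and |d|² = 121, so the distance is √(193842/121) = √1602 = 3√178.

3√178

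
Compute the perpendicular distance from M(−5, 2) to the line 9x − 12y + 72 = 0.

1/5

The normal to the line is n = (9, −12) with |n| = 15.
|n·M − (-72)| = |-69 − (-72)| = 3, so the distance is 3/15 = 1/5.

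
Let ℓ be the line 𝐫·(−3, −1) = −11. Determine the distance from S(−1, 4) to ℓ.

d = |(-3)·(-1) + (-1)·4 − (-11)| / √(9 + 1) = |10|/√10 = √10.

√10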